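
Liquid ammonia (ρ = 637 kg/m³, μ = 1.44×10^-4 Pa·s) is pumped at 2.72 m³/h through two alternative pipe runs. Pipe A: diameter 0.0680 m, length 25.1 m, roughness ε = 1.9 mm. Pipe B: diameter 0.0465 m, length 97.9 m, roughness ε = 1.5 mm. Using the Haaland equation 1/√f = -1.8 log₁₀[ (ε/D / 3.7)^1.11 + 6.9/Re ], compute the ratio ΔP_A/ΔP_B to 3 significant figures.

ΔP_A/ΔP_B ≈ 0.0362

Pipe A: V = Q/A = 0.0007556/0.003632 = 0.208 m/s; Re = 6.258e+04; ε/D = 0.0279; Haaland → f = 0.05614; ΔP_A = f(L/D)(ρV²/2) = 285.7 Pa.
Pipe B: V = Q/A = 0.0007556/0.001698 = 0.4449 m/s; Re = 9.152e+04; ε/D = 0.0323; Haaland → f = 0.05938; ΔP_B = f(L/D)(ρV²/2) = 7882 Pa.
ΔP_A/ΔP_B = 285.7/7882 = 0.0362.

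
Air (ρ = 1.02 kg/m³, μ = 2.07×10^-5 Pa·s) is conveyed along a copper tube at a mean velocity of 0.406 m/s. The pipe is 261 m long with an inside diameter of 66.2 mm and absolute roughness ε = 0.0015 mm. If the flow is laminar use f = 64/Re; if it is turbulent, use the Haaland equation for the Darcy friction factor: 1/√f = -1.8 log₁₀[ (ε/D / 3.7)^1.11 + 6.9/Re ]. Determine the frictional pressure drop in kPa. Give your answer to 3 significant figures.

ΔP ≈ 0.0160 kPa

Reynolds number Re = ρVD/μ = 1.02 · 0.406 · 0.0662 / 2.07e-05 = 1324.
Re < 2300 → laminar flow, so f = 64/Re = 64/1324 = 0.04832 (the turbulent correlation is not needed).
Darcy-Weisbach: ΔP = f(L/D)(ρV²/2) = 0.04832·(261/0.0662)·(1.02·0.406²/2) = 0.04832·3943·0.08407 = 16.02 Pa.
ΔP = 16.02 Pa = 0.0160 kPa.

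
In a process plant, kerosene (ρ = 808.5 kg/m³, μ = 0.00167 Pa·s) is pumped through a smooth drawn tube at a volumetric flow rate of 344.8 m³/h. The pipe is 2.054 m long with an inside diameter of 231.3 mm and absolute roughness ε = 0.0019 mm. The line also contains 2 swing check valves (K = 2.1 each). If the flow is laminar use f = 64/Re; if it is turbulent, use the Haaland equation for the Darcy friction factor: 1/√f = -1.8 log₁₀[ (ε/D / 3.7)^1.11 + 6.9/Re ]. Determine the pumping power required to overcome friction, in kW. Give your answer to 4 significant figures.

Q = 344.8 m³/h = 344.8/3600 = 0.09578 m³/s.
Cross-sectional area A = πD²/4 = π(0.2313)²/4 = 0.04202 m²; mean velocity V = Q/A = 0.09578/0.04202 = 2.279 m/s.
Reynolds number Re = ρVD/μ = 808.5 · 2.279 · 0.2313 / 0.00167 = 2.552e+05.
Re > 4000 → turbulent. Relative roughness ε/D = 1.9e-06/0.2313 = 8.21e-06. Haaland: 1/√f = -1.8 log₁₀[(8.21e-06/3.7)^1.11 + 6.9/2.552e+05] = -1.8 log₁₀[5.3e-07 + 2.7e-05] = 8.207, so f = 0.01485.
Total minor-loss coefficient ΣK = 2·2.1 = 4.2.
ΔP = [f·L/D + ΣK]·(ρV²/2) = [0.01485·2.054/0.2313 + 4.2]·(808.5·2.279²/2) = [0.1318 + 4.2]·2100 = 9098 Pa.
Pumping power P = QΔP = 0.09578·9098 = 871.43 W = 0.8714 kW.

P ≈ 0.8714 kW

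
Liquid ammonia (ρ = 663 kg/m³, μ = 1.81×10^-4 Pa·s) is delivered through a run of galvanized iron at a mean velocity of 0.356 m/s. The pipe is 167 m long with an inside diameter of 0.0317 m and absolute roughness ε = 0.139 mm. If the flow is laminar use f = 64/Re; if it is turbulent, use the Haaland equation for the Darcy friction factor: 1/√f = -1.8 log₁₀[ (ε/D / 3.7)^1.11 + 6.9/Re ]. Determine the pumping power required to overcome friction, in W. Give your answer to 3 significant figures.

P ≈ 1.95 W

Reynolds number Re = ρVD/μ = 663 · 0.356 · 0.0317 / 0.000181 = 4.134e+04.
Re > 4000 → turbulent. Relative roughness ε/D = 0.000139/0.0317 = 0.00438. Haaland: 1/√f = -1.8 log₁₀[(0.00438/3.7)^1.11 + 6.9/4.134e+04] = -1.8 log₁₀[0.000565 + 0.000167] = 5.644, so f = 0.03139.
Darcy-Weisbach: ΔP = f(L/D)(ρV²/2) = 0.03139·(167/0.0317)·(663·0.356²/2) = 0.03139·5268·42.01 = 6948 Pa.
Q = V·A = 0.356·0.0007892 = 0.000281 m³/s.
Pumping power P = QΔP = 0.000281·6948 = 1.952 W = 1.95 W.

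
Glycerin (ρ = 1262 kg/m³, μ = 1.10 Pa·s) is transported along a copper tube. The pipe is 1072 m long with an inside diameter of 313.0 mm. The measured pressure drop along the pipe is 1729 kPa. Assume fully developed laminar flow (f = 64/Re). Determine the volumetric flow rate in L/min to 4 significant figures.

Q ≈ 20720 L/min

For laminar flow, f = 64/Re with Re = ρVD/μ, so Darcy-Weisbach reduces to ΔP = 32μLV/D². Solving for V: V = ΔP·D²/(32μL) = 1.729e+06·(0.313)²/(32·1.1·1072) = 4.489 m/s.
Check: Re = ρVD/μ = 1262·4.489·0.313/1.1 = 1612 < 2300, so the laminar assumption holds.
Q = V·A = 4.489·(π/4·0.313²) = 0.3454 m³/s = 20720 L/min.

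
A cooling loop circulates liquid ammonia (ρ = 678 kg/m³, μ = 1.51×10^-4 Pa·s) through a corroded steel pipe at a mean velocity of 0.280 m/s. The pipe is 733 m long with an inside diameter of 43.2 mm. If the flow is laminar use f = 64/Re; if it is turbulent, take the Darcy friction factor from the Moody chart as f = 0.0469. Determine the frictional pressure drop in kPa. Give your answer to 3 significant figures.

Reynolds number Re = ρVD/μ = 678 · 0.28 · 0.0432 / 0.000151 = 5.431e+04.
Re > 4000 → turbulent; use the Moody-chart value f = 0.0469.
Darcy-Weisbach: ΔP = f(L/D)(ρV²/2) = 0.0469·(733/0.0432)·(678·0.28²/2) = 0.0469·1.697e+04·26.58 = 2.115e+04 Pa.
ΔP = 2.115e+04 Pa = 21.1 kPa.

ΔP ≈ 21.1 kPa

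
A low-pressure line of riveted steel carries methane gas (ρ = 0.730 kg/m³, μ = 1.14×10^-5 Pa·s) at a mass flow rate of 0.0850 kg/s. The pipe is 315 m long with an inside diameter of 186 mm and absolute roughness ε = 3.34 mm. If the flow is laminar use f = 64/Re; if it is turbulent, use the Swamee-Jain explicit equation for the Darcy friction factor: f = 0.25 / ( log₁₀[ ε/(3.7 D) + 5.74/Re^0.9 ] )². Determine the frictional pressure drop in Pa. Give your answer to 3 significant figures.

A = πD²/4 = π(0.186)²/4 = 0.02717 m²; mean velocity V = ṁ/(ρA) = 0.085/(0.73 · 0.02717) = 4.285 m/s.
Reynolds number Re = ρVD/μ = 0.73 · 4.285 · 0.186 / 1.14e-05 = 5.104e+04.
Re > 4000 → turbulent. Relative roughness ε/D = 0.00334/0.186 = 0.018. Swamee-Jain: f = 0.25/(log₁₀[0.018/3.7 + 5.74/5.104e+04^0.9])² = 0.25/(log₁₀[0.00485 + 0.000333])² = 0.25/(-2.285)² = 0.04787.
Darcy-Weisbach: ΔP = f(L/D)(ρV²/2) = 0.04787·(315/0.186)·(0.73·4.285²/2) = 0.04787·1694·6.703 = 543.4 Pa.

ΔP ≈ 543 Pa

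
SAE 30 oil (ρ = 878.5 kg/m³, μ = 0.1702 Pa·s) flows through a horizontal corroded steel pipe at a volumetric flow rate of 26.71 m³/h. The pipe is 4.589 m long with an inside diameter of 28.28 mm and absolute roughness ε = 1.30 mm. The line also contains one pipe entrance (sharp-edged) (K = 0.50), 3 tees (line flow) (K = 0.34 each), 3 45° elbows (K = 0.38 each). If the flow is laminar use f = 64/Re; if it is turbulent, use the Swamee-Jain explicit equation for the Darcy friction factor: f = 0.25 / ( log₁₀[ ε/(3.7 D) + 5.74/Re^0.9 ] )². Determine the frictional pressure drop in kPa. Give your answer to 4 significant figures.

ΔP ≈ 532.2 kPa

Q = 26.71 m³/h = 26.71/3600 = 0.007419 m³/s.
Cross-sectional area A = πD²/4 = π(0.02828)²/4 = 0.0006281 m²; mean velocity V = Q/A = 0.007419/0.0006281 = 11.81 m/s.
Reynolds number Re = ρVD/μ = 878.5 · 11.81 · 0.02828 / 0.17 = 1724.
Re < 2300 → laminar flow, so f = 64/Re = 64/1724 = 0.03712 (the turbulent correlation is not needed).
Total minor-loss coefficient ΣK = 1·0.5 + 3·0.34 + 3·0.38 = 2.66.
ΔP = [f·L/D + ΣK]·(ρV²/2) = [0.03712·4.589/0.02828 + 2.66]·(878.5·11.81²/2) = [6.023 + 2.66]·6.129e+04 = 5.322e+05 Pa.
ΔP = 5.322e+05 Pa = 532.2 kPa.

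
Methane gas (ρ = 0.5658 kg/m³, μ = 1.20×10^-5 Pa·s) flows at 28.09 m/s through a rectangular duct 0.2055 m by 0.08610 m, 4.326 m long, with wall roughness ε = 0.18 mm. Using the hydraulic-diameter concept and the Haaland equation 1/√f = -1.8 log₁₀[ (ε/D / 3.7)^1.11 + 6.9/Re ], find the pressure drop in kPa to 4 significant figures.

Hydraulic diameter D_h = 4A/P = 4·(0.2055·0.0861)/(2·(0.2055+0.0861)) = 0.07077/0.5832 = 0.1214 m.
Re = ρVD_h/μ = 0.5658·28.09·0.1214/1.2e-05 = 1.607e+05.
ε/D_h = 0.00018/0.1214 = 0.00148; Haaland gives 1/√f = -1.8 log₁₀[0.00017+4.29e-05] = 6.611, so f = 0.02288.
ΔP = f(L/D_h)(ρV²/2) = 0.02288·4.326/0.1214·223.2 = 182.1 Pa.
ΔP = 0.1821 kPa.

ΔP ≈ 0.1821 kPa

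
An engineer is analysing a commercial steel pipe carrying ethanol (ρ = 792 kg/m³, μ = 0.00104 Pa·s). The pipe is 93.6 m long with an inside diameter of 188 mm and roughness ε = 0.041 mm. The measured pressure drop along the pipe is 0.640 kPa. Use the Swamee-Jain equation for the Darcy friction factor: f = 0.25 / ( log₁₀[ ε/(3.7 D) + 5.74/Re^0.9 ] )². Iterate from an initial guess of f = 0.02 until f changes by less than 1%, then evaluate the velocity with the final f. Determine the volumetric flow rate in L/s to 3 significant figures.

Q ≈ 10.9 L/s

Rearranging Darcy-Weisbach: V = √(2·ΔP·D/(f·L·ρ)). With ε/D = 4.1e-05/0.188 = 0.000218, iterate starting from f = 0.02:
  f = 0.02 → V = √(2·640·0.188/(0.02·93.6·792)) = 0.4029 m/s; Re = ρVD/μ = 5.768e+04; f → 0.02103
  f = 0.02103 → V = 0.3929 m/s; Re = 5.624e+04; f → 0.02113
Converged (Δf/f < 1%). With the final f = 0.02113: V = √(2·640·0.188/(0.02113·93.6·792)) = 0.3919 m/s.
Q = V·A = 0.3919·(π/4·0.188²) = 0.01088 m³/s = 10.9 L/s.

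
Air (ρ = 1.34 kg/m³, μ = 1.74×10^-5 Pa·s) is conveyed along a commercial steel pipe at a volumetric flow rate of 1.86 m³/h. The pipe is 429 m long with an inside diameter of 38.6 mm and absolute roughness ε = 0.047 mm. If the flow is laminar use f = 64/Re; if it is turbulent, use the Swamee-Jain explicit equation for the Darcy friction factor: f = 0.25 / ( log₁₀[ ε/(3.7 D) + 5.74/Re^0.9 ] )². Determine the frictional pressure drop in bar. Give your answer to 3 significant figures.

Q = 1.86 m³/h = 1.86/3600 = 0.0005167 m³/s.
Cross-sectional area A = πD²/4 = π(0.0386)²/4 = 0.00117 m²; mean velocity V = Q/A = 0.0005167/0.00117 = 0.4415 m/s.
Reynolds number Re = ρVD/μ = 1.34 · 0.4415 · 0.0386 / 1.74e-05 = 1312.
Re < 2300 → laminar flow, so f = 64/Re = 64/1312 = 0.04876 (the turbulent correlation is not needed).
Darcy-Weisbach: ΔP = f(L/D)(ρV²/2) = 0.04876·(429/0.0386)·(1.34·0.4415²/2) = 0.04876·1.111e+04·0.1306 = 70.78 Pa.
ΔP = 70.78 Pa = 7.08×10^-4 bar.

ΔP ≈ 7.08×10^-4 bar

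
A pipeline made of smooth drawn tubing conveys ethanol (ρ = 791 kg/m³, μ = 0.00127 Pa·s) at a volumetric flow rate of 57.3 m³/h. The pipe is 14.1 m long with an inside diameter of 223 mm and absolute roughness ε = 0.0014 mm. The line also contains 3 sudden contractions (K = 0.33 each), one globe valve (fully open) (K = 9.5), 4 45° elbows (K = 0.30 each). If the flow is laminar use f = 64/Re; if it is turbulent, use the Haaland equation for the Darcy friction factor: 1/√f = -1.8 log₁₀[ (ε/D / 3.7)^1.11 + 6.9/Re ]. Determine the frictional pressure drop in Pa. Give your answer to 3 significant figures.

ΔP ≈ 852 Pa

Q = 57.3 m³/h = 57.3/3600 = 0.01592 m³/s.
Cross-sectional area A = πD²/4 = π(0.223)²/4 = 0.03906 m²; mean velocity V = Q/A = 0.01592/0.03906 = 0.4075 m/s.
Reynolds number Re = ρVD/μ = 791 · 0.4075 · 0.223 / 0.00127 = 5.66e+04.
Re > 4000 → turbulent. Relative roughness ε/D = 1.4e-06/0.223 = 6.28e-06. Haaland: 1/√f = -1.8 log₁₀[(6.28e-06/3.7)^1.11 + 6.9/5.66e+04] = -1.8 log₁₀[3.93e-07 + 0.000122] = 7.043, so f = 0.02016.
Total minor-loss coefficient ΣK = 3·0.33 + 1·9.5 + 4·0.3 = 11.7.
ΔP = [f·L/D + ΣK]·(ρV²/2) = [0.02016·14.1/0.223 + 11.7]·(791·0.4075²/2) = [1.275 + 11.7]·65.68 = 851.6 Pa.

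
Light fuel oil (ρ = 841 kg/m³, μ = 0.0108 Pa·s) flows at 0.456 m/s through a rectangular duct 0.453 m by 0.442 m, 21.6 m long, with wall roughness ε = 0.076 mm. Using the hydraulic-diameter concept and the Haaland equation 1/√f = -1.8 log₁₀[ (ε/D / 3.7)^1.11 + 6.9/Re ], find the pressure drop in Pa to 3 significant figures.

Hydraulic diameter D_h = 4A/P = 4·(0.453·0.442)/(2·(0.453+0.442)) = 0.8009/1.79 = 0.4474 m.
Re = ρVD_h/μ = 841·0.456·0.4474/0.0108 = 1.589e+04.
ε/D_h = 7.6e-05/0.4474 = 0.00017; Haaland gives 1/√f = -1.8 log₁₀[1.53e-05+0.000434] = 6.025, so f = 0.02755.
ΔP = f(L/D_h)(ρV²/2) = 0.02755·21.6/0.4474·87.44 = 116.3 Pa.

ΔP ≈ 116 Pa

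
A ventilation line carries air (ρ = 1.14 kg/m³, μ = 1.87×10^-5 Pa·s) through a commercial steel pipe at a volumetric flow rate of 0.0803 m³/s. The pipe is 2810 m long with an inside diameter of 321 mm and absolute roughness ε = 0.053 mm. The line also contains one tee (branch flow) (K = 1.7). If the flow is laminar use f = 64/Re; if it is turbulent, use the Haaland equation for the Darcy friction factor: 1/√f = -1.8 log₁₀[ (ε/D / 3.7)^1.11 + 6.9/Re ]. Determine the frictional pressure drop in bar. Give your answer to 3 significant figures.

ΔP ≈ 0.00130 bar

Cross-sectional area A = πD²/4 = π(0.321)²/4 = 0.08093 m²; mean velocity V = Q/A = 0.0803/0.08093 = 0.9922 m/s.
Reynolds number Re = ρVD/μ = 1.14 · 0.9922 · 0.321 / 1.87e-05 = 1.942e+04.
Re > 4000 → turbulent. Relative roughness ε/D = 5.3e-05/0.321 = 0.000165. Haaland: 1/√f = -1.8 log₁₀[(0.000165/3.7)^1.11 + 6.9/1.942e+04] = -1.8 log₁₀[1.48e-05 + 0.000355] = 6.177, so f = 0.02621.
Total minor-loss coefficient ΣK = 1·1.7 = 1.7.
ΔP = [f·L/D + ΣK]·(ρV²/2) = [0.02621·2810/0.321 + 1.7]·(1.14·0.9922²/2) = [229.4 + 1.7]·0.5612 = 129.7 Pa.
ΔP = 129.7 Pa = 0.00130 bar.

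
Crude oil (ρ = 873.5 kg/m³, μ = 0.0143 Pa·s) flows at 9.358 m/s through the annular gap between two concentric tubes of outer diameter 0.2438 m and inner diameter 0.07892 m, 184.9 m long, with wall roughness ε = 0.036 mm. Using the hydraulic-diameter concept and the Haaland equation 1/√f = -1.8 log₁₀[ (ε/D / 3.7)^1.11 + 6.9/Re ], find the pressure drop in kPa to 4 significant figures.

Hydraulic diameter D_h = 4A/P = D_o - D_i = 0.2438 - 0.07892 = 0.1649 m.
Re = ρVD_h/μ = 873.5·9.358·0.1649/0.0143 = 9.425e+04.
ε/D_h = 3.6e-05/0.1649 = 0.000218; Haaland gives 1/√f = -1.8 log₁₀[2.02e-05+7.32e-05] = 7.253, so f = 0.01901.
ΔP = f(L/D_h)(ρV²/2) = 0.01901·184.9/0.1649·3.825e+04 = 8.153e+05 Pa.
ΔP = 815.3 kPa.

ΔP ≈ 815.3 kPa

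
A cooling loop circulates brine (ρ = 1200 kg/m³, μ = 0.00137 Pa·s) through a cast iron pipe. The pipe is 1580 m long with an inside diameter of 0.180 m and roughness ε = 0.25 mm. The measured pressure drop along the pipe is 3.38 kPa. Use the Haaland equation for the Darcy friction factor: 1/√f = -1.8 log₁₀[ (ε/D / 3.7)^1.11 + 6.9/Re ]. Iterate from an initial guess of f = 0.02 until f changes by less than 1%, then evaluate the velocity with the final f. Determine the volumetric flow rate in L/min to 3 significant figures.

Rearranging Darcy-Weisbach: V = √(2·ΔP·D/(f·L·ρ)). With ε/D = 0.00025/0.18 = 0.00139, iterate starting from f = 0.02:
  f = 0.02 → V = √(2·3380·0.18/(0.02·1580·1200)) = 0.1791 m/s; Re = ρVD/μ = 2.824e+04; f → 0.02676
  f = 0.02676 → V = 0.1548 m/s; Re = 2.441e+04; f → 0.0274
  f = 0.0274 → V = 0.153 m/s; Re = 2.413e+04; f → 0.02745
Converged (Δf/f < 1%). With the final f = 0.02745: V = √(2·3380·0.18/(0.02745·1580·1200)) = 0.1529 m/s.
Q = V·A = 0.1529·(π/4·0.18²) = 0.003891 m³/s = 233 L/min.

Q ≈ 233 L/min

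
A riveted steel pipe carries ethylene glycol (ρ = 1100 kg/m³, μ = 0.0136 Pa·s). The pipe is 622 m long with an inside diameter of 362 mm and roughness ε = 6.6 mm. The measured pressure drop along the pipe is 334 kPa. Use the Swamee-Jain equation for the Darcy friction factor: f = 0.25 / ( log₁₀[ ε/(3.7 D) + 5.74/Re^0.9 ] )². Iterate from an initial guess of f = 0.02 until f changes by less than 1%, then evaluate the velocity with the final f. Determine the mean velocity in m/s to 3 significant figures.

Rearranging Darcy-Weisbach: V = √(2·ΔP·D/(f·L·ρ)). With ε/D = 0.0066/0.362 = 0.0182, iterate starting from f = 0.02:
  f = 0.02 → V = √(2·3.34e+05·0.362/(0.02·622·1100)) = 4.204 m/s; Re = ρVD/μ = 1.231e+05; f → 0.04749
  f = 0.04749 → V = 2.728 m/s; Re = 7.987e+04; f → 0.04775
Converged (Δf/f < 1%). With the final f = 0.04775: V = √(2·3.34e+05·0.362/(0.04775·622·1100)) = 2.721 m/s.

V ≈ 2.72 m/s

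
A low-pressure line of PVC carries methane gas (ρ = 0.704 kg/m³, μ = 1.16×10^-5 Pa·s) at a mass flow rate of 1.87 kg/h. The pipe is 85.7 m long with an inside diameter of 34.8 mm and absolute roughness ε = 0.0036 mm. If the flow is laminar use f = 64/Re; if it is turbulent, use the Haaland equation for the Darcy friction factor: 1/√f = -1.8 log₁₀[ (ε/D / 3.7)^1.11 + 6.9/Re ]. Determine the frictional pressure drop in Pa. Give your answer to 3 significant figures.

ΔP ≈ 20.4 Pa

ṁ = 1.87 kg/h = 1.87/3600 = 0.0005194 kg/s.
A = πD²/4 = π(0.0348)²/4 = 0.0009511 m²; mean velocity V = ṁ/(ρA) = 0.0005194/(0.704 · 0.0009511) = 0.7757 m/s.
Reynolds number Re = ρVD/μ = 0.704 · 0.7757 · 0.0348 / 1.16e-05 = 1638.
Re < 2300 → laminar flow, so f = 64/Re = 64/1638 = 0.03906 (the turbulent correlation is not needed).
Darcy-Weisbach: ΔP = f(L/D)(ρV²/2) = 0.03906·(85.7/0.0348)·(0.704·0.7757²/2) = 0.03906·2463·0.2118 = 20.38 Pa.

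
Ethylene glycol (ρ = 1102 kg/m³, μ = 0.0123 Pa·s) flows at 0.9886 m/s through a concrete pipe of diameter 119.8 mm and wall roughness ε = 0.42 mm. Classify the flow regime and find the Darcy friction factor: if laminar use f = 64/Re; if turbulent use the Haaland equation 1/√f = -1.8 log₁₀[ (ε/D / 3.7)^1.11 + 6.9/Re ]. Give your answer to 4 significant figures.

Re = ρVD/μ = 1102·0.9886·0.1198/0.0123 = 1.061e+04.
Re > 4000 → turbulent. ε/D = 0.00042/0.1198 = 0.00351; Haaland: 1/√f = -1.8 log₁₀[0.000441 + 0.00065] = 5.332, so f = 0.03517.

f ≈ 0.03517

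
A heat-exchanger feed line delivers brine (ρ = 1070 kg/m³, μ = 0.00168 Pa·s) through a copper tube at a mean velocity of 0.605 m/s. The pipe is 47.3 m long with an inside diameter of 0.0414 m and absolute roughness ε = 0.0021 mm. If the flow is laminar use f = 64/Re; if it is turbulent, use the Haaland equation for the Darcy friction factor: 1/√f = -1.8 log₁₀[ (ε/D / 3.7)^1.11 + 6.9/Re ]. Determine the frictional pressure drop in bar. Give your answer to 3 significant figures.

ΔP ≈ 0.0612 bar

Reynolds number Re = ρVD/μ = 1070 · 0.605 · 0.0414 / 0.00168 = 1.595e+04.
Re > 4000 → turbulent. Relative roughness ε/D = 2.1e-06/0.0414 = 5.07e-05. Haaland: 1/√f = -1.8 log₁₀[(5.07e-05/3.7)^1.11 + 6.9/1.595e+04] = -1.8 log₁₀[4e-06 + 0.000433] = 6.048, so f = 0.02734.
Darcy-Weisbach: ΔP = f(L/D)(ρV²/2) = 0.02734·(47.3/0.0414)·(1070·0.605²/2) = 0.02734·1143·195.8 = 6117 Pa.
ΔP = 6117 Pa = 0.0612 bar.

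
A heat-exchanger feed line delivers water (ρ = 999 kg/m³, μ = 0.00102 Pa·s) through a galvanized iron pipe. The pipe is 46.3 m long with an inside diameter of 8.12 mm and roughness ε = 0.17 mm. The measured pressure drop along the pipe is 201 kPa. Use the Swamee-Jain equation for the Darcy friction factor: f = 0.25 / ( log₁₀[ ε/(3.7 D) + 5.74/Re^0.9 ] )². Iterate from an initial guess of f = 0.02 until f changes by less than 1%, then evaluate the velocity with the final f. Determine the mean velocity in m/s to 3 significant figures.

V ≈ 1.14 m/s

Rearranging Darcy-Weisbach: V = √(2·ΔP·D/(f·L·ρ)). With ε/D = 0.00017/0.00812 = 0.0209, iterate starting from f = 0.02:
  f = 0.02 → V = √(2·2.01e+05·0.00812/(0.02·46.3·999)) = 1.878 m/s; Re = ρVD/μ = 1.494e+04; f → 0.05278
  f = 0.05278 → V = 1.156 m/s; Re = 9196; f → 0.05449
  f = 0.05449 → V = 1.138 m/s; Re = 9050; f → 0.05456
Converged (Δf/f < 1%). With the final f = 0.05456: V = √(2·2.01e+05·0.00812/(0.05456·46.3·999)) = 1.137 m/s.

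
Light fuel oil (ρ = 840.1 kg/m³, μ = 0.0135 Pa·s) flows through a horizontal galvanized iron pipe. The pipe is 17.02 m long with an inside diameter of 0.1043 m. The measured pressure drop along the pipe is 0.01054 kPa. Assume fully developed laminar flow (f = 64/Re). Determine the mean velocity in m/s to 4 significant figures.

V ≈ 0.01559 m/s

For laminar flow, f = 64/Re with Re = ρVD/μ, so Darcy-Weisbach reduces to ΔP = 32μLV/D². Solving for V: V = ΔP·D²/(32μL) = 10.54·(0.1043)²/(32·0.0135·17.02) = 0.01559 m/s.
Check: Re = ρVD/μ = 840.1·0.01559·0.1043/0.0135 = 101.2 < 2300, so the laminar assumption holds.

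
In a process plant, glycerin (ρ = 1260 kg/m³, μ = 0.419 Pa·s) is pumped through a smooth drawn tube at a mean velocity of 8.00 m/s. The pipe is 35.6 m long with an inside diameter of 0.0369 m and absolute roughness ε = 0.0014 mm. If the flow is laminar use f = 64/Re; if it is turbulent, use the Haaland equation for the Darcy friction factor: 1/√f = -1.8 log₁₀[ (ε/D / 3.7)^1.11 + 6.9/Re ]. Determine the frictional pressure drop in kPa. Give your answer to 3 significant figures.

Reynolds number Re = ρVD/μ = 1260 · 8 · 0.0369 / 0.419 = 887.7.
Re < 2300 → laminar flow, so f = 64/Re = 64/887.7 = 0.0721 (the turbulent correlation is not needed).
Darcy-Weisbach: ΔP = f(L/D)(ρV²/2) = 0.0721·(35.6/0.0369)·(1260·8²/2) = 0.0721·964.8·4.032e+04 = 2.804e+06 Pa.
ΔP = 2.804e+06 Pa = 2800 kPa.

ΔP ≈ 2800 kPa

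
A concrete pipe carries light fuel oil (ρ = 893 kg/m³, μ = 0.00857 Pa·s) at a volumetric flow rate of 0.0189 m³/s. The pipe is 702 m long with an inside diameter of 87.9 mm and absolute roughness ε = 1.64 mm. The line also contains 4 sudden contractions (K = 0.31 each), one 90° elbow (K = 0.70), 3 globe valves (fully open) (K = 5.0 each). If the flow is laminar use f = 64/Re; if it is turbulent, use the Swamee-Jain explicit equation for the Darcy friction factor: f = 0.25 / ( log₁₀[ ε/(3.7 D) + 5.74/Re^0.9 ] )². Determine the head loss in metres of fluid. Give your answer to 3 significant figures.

Cross-sectional area A = πD²/4 = π(0.0879)²/4 = 0.006068 m²; mean velocity V = Q/A = 0.0189/0.006068 = 3.115 m/s.
Reynolds number Re = ρVD/μ = 893 · 3.115 · 0.0879 / 0.00857 = 2.853e+04.
Re > 4000 → turbulent. Relative roughness ε/D = 0.00164/0.0879 = 0.0187. Swamee-Jain: f = 0.25/(log₁₀[0.0187/3.7 + 5.74/2.853e+04^0.9])² = 0.25/(log₁₀[0.00504 + 0.000561])² = 0.25/(-2.252)² = 0.04932.
Total minor-loss coefficient ΣK = 4·0.31 + 1·0.7 + 3·5 = 16.9.
ΔP = [f·L/D + ΣK]·(ρV²/2) = [0.04932·702/0.0879 + 16.9]·(893·3.115²/2) = [393.9 + 16.9]·4331 = 1.779e+06 Pa.
Head loss h_f = ΔP/(ρg) = 1.779e+06/(893·9.81) = 203 m.

h_f ≈ 203 m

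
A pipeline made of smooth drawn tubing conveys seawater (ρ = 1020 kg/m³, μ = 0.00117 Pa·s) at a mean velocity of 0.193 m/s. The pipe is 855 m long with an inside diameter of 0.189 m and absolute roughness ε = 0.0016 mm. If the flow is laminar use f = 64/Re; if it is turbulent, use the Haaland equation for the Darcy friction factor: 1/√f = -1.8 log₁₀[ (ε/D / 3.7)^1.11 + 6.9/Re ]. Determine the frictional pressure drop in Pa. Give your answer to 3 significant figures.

ΔP ≈ 1980 Pa

Reynolds number Re = ρVD/μ = 1020 · 0.193 · 0.189 / 0.00117 = 3.18e+04.
Re > 4000 → turbulent. Relative roughness ε/D = 1.6e-06/0.189 = 8.47e-06. Haaland: 1/√f = -1.8 log₁₀[(8.47e-06/3.7)^1.11 + 6.9/3.18e+04] = -1.8 log₁₀[5.48e-07 + 0.000217] = 6.592, so f = 0.02301.
Darcy-Weisbach: ΔP = f(L/D)(ρV²/2) = 0.02301·(855/0.189)·(1020·0.193²/2) = 0.02301·4524·19 = 1977 Pa.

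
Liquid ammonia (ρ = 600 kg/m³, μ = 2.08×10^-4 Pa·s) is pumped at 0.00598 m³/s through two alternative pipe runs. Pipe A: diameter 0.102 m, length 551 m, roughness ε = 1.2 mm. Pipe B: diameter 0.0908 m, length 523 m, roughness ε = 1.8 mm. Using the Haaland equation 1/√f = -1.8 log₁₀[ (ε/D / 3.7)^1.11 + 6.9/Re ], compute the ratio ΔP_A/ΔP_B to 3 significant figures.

ΔP_A/ΔP_B ≈ 0.488

Pipe A: V = Q/A = 0.00598/0.008171 = 0.7318 m/s; Re = 2.153e+05; ε/D = 0.0118; Haaland → f = 0.04039; ΔP_A = f(L/D)(ρV²/2) = 3.506e+04 Pa.
Pipe B: V = Q/A = 0.00598/0.006475 = 0.9235 m/s; Re = 2.419e+05; ε/D = 0.0198; Haaland → f = 0.04873; ΔP_B = f(L/D)(ρV²/2) = 7.181e+04 Pa.
ΔP_A/ΔP_B = 3.506e+04/7.181e+04 = 0.488.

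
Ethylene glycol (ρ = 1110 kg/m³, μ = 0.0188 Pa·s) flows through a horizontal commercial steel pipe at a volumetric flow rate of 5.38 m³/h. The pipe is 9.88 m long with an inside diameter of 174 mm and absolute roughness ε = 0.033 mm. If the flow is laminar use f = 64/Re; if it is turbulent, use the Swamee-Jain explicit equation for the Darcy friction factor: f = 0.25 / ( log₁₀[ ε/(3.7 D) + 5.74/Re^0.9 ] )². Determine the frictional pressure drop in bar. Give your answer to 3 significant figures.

Q = 5.38 m³/h = 5.38/3600 = 0.001494 m³/s.
Cross-sectional area A = πD²/4 = π(0.174)²/4 = 0.02378 m²; mean velocity V = Q/A = 0.001494/0.02378 = 0.06285 m/s.
Reynolds number Re = ρVD/μ = 1110 · 0.06285 · 0.174 / 0.0188 = 645.7.
Re < 2300 → laminar flow, so f = 64/Re = 64/645.7 = 0.09912 (the turbulent correlation is not needed).
Darcy-Weisbach: ΔP = f(L/D)(ρV²/2) = 0.09912·(9.88/0.174)·(1110·0.06285²/2) = 0.09912·56.78·2.192 = 12.34 Pa.
ΔP = 12.34 Pa = 1.23×10^-4 bar.

ΔP ≈ 1.23×10^-4 bar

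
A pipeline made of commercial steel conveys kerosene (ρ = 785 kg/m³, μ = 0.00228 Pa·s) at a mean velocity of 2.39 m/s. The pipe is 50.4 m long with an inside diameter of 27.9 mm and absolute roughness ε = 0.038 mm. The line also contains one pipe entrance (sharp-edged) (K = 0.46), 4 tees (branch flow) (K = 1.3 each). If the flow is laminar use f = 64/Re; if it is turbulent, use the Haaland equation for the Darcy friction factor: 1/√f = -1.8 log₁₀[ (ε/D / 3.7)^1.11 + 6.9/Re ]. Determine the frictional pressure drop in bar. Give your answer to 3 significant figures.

Reynolds number Re = ρVD/μ = 785 · 2.39 · 0.0279 / 0.00228 = 2.296e+04.
Re > 4000 → turbulent. Relative roughness ε/D = 3.8e-05/0.0279 = 0.00136. Haaland: 1/√f = -1.8 log₁₀[(0.00136/3.7)^1.11 + 6.9/2.296e+04] = -1.8 log₁₀[0.000154 + 0.000301] = 6.016, so f = 0.02763.
Total minor-loss coefficient ΣK = 1·0.46 + 4·1.3 = 5.66.
ΔP = [f·L/D + ΣK]·(ρV²/2) = [0.02763·50.4/0.0279 + 5.66]·(785·2.39²/2) = [49.91 + 5.66]·2242 = 1.246e+05 Pa.
ΔP = 1.246e+05 Pa = 1.25 bar.

ΔP ≈ 1.25 bar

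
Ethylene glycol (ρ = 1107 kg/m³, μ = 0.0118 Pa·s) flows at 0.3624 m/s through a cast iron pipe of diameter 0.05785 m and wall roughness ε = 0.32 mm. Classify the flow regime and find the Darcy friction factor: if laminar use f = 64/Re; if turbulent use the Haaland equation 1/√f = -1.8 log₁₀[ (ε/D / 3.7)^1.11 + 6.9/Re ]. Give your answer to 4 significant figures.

f ≈ 0.03254

Re = ρVD/μ = 1107·0.3624·0.05785/0.0118 = 1967.
Re < 2300 → laminar, so f = 64/Re = 0.03254 (roughness is irrelevant in laminar flow).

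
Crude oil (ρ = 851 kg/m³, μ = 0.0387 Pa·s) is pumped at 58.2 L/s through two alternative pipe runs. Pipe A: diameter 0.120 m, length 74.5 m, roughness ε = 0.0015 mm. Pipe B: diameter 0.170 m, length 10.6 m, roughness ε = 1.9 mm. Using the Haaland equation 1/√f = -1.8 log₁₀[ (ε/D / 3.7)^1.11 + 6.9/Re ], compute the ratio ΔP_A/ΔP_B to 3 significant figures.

ΔP_A/ΔP_B ≈ 25.7

Pipe A: V = Q/A = 0.0582/0.01131 = 5.146 m/s; Re = 1.358e+04; ε/D = 1.25e-05; Haaland → f = 0.02846; ΔP_A = f(L/D)(ρV²/2) = 1.991e+05 Pa.
Pipe B: V = Q/A = 0.0582/0.0227 = 2.564 m/s; Re = 9585; ε/D = 0.0112; Haaland → f = 0.04444; ΔP_B = f(L/D)(ρV²/2) = 7752 Pa.
ΔP_A/ΔP_B = 1.991e+05/7752 = 25.7.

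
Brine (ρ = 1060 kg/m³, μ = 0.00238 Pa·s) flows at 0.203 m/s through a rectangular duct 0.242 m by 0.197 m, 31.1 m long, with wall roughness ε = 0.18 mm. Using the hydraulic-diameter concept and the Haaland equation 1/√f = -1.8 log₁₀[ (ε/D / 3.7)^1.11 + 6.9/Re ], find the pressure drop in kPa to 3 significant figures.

ΔP ≈ 0.0857 kPa

Hydraulic diameter D_h = 4A/P = 4·(0.242·0.197)/(2·(0.242+0.197)) = 0.1907/0.878 = 0.2172 m.
Re = ρVD_h/μ = 1060·0.203·0.2172/0.00238 = 1.964e+04.
ε/D_h = 0.00018/0.2172 = 0.000829; Haaland gives 1/√f = -1.8 log₁₀[8.89e-05+0.000351] = 6.041, so f = 0.0274.
ΔP = f(L/D_h)(ρV²/2) = 0.0274·31.1/0.2172·21.84 = 85.69 Pa.
ΔP = 0.0857 kPa.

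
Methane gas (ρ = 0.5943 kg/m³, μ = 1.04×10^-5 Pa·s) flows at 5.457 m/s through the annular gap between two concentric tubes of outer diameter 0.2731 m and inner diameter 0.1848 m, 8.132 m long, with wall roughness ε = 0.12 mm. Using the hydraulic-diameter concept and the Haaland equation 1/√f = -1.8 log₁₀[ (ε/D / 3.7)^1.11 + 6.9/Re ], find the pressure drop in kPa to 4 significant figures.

ΔP ≈ 0.02185 kPa

Hydraulic diameter D_h = 4A/P = D_o - D_i = 0.2731 - 0.1848 = 0.0883 m.
Re = ρVD_h/μ = 0.5943·5.457·0.0883/1.04e-05 = 2.754e+04.
ε/D_h = 0.00012/0.0883 = 0.00136; Haaland gives 1/√f = -1.8 log₁₀[0.000154+0.000251] = 6.108, so f = 0.02681.
ΔP = f(L/D_h)(ρV²/2) = 0.02681·8.132/0.0883·8.849 = 21.85 Pa.
ΔP = 0.02185 kPa.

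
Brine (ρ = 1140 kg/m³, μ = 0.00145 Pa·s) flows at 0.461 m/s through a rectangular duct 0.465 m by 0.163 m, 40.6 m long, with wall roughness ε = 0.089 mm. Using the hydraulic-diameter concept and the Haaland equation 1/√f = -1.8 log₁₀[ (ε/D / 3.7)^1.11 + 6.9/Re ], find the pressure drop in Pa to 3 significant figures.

Hydraulic diameter D_h = 4A/P = 4·(0.465·0.163)/(2·(0.465+0.163)) = 0.3032/1.256 = 0.2414 m.
Re = ρVD_h/μ = 1140·0.461·0.2414/0.00145 = 8.749e+04.
ε/D_h = 8.9e-05/0.2414 = 0.000369; Haaland gives 1/√f = -1.8 log₁₀[3.62e-05+7.89e-05] = 7.091, so f = 0.01989.
ΔP = f(L/D_h)(ρV²/2) = 0.01989·40.6/0.2414·121.1 = 405.3 Pa.

ΔP ≈ 405 Pa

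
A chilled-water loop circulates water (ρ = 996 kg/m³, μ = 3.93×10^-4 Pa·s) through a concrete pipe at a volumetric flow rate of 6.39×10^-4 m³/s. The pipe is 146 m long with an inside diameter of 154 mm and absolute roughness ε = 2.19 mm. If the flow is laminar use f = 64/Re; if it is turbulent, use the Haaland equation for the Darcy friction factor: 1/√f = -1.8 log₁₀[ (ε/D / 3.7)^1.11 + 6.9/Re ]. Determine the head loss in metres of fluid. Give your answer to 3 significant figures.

h_f ≈ 0.00263 m

Cross-sectional area A = πD²/4 = π(0.154)²/4 = 0.01863 m²; mean velocity V = Q/A = 0.000639/0.01863 = 0.03431 m/s.
Reynolds number Re = ρVD/μ = 996 · 0.03431 · 0.154 / 0.000393 = 1.339e+04.
Re > 4000 → turbulent. Relative roughness ε/D = 0.00219/0.154 = 0.0142. Haaland: 1/√f = -1.8 log₁₀[(0.0142/3.7)^1.11 + 6.9/1.339e+04] = -1.8 log₁₀[0.00208 + 0.000515] = 4.653, so f = 0.04619.
Darcy-Weisbach: ΔP = f(L/D)(ρV²/2) = 0.04619·(146/0.154)·(996·0.03431²/2) = 0.04619·948.1·0.5861 = 25.66 Pa.
Head loss h_f = ΔP/(ρg) = 25.66/(996·9.81) = 0.00263 m.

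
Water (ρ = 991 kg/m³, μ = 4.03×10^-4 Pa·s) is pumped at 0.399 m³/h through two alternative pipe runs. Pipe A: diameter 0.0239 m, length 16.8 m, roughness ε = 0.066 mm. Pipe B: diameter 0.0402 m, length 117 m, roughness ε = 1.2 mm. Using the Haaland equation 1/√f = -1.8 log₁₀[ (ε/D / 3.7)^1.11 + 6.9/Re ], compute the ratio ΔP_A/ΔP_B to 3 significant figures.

Pipe A: V = Q/A = 0.0001108/0.0004486 = 0.247 m/s; Re = 1.452e+04; ε/D = 0.00276; Haaland → f = 0.03233; ΔP_A = f(L/D)(ρV²/2) = 687.3 Pa.
Pipe B: V = Q/A = 0.0001108/0.001269 = 0.08732 m/s; Re = 8632; ε/D = 0.0299; Haaland → f = 0.06065; ΔP_B = f(L/D)(ρV²/2) = 666.9 Pa.
ΔP_A/ΔP_B = 687.3/666.9 = 1.03.

ΔP_A/ΔP_B ≈ 1.03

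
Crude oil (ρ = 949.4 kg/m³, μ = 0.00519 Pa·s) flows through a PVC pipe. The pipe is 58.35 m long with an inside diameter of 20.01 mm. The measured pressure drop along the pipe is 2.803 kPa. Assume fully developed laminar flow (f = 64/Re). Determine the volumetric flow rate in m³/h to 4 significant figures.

Q ≈ 0.1311 m³/h

For laminar flow, f = 64/Re with Re = ρVD/μ, so Darcy-Weisbach reduces to ΔP = 32μLV/D². Solving for V: V = ΔP·D²/(32μL) = 2803·(0.02001)²/(32·0.00519·58.35) = 0.1158 m/s.
Check: Re = ρVD/μ = 949.4·0.1158·0.02001/0.00519 = 423.9 < 2300, so the laminar assumption holds.
Q = V·A = 0.1158·(π/4·0.02001²) = 3.642e-05 m³/s = 0.1311 m³/h.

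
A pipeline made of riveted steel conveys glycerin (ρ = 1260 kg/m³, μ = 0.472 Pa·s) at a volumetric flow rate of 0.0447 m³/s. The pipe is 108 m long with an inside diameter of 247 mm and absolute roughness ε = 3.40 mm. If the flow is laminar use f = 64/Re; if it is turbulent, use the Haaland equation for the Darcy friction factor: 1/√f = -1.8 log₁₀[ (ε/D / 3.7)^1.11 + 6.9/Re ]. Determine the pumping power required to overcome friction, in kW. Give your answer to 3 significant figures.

P ≈ 1.11 kW

Cross-sectional area A = πD²/4 = π(0.247)²/4 = 0.04792 m²; mean velocity V = Q/A = 0.0447/0.04792 = 0.9329 m/s.
Reynolds number Re = ρVD/μ = 1260 · 0.9329 · 0.247 / 0.472 = 615.1.
Re < 2300 → laminar flow, so f = 64/Re = 64/615.1 = 0.104 (the turbulent correlation is not needed).
Darcy-Weisbach: ΔP = f(L/D)(ρV²/2) = 0.104·(108/0.247)·(1260·0.9329²/2) = 0.104·437.2·548.3 = 2.494e+04 Pa.
Pumping power P = QΔP = 0.0447·2.494e+04 = 1115 W = 1.11 kW.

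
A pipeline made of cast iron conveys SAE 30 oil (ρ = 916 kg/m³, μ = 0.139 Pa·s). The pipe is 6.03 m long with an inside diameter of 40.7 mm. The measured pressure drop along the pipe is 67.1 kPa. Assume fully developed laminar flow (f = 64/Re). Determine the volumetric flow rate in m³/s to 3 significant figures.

For laminar flow, f = 64/Re with Re = ρVD/μ, so Darcy-Weisbach reduces to ΔP = 32μLV/D². Solving for V: V = ΔP·D²/(32μL) = 6.71e+04·(0.0407)²/(32·0.139·6.03) = 4.144 m/s.
Check: Re = ρVD/μ = 916·4.144·0.0407/0.139 = 1111 < 2300, so the laminar assumption holds.
Q = V·A = 4.144·(π/4·0.0407²) = 0.005391 m³/s = 0.00539 m³/s.

Q ≈ 0.00539 m³/s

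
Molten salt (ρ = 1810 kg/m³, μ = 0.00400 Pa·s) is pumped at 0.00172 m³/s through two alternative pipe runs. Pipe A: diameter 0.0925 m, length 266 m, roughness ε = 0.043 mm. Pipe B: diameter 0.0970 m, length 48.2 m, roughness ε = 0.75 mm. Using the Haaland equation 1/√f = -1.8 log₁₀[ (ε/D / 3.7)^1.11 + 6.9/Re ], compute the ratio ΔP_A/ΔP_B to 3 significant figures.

ΔP_A/ΔP_B ≈ 5.34

Pipe A: V = Q/A = 0.00172/0.00672 = 0.2559 m/s; Re = 1.071e+04; ε/D = 0.000465; Haaland → f = 0.0309; ΔP_A = f(L/D)(ρV²/2) = 5268 Pa.
Pipe B: V = Q/A = 0.00172/0.00739 = 0.2328 m/s; Re = 1.022e+04; ε/D = 0.00773; Haaland → f = 0.0405; ΔP_B = f(L/D)(ρV²/2) = 986.6 Pa.
ΔP_A/ΔP_B = 5268/986.6 = 5.34.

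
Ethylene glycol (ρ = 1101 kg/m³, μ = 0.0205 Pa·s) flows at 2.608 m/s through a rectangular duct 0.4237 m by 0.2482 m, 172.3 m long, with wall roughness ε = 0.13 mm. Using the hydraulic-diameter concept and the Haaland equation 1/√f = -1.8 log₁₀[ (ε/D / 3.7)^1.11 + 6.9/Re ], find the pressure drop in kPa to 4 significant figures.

ΔP ≈ 46.42 kPa

Hydraulic diameter D_h = 4A/P = 4·(0.4237·0.2482)/(2·(0.4237+0.2482)) = 0.4206/1.344 = 0.313 m.
Re = ρVD_h/μ = 1101·2.608·0.313/0.0205 = 4.385e+04.
ε/D_h = 0.00013/0.313 = 0.000415; Haaland gives 1/√f = -1.8 log₁₀[4.13e-05+0.000157] = 6.663, so f = 0.02252.
ΔP = f(L/D_h)(ρV²/2) = 0.02252·172.3/0.313·3744 = 4.642e+04 Pa.
ΔP = 46.42 kPa.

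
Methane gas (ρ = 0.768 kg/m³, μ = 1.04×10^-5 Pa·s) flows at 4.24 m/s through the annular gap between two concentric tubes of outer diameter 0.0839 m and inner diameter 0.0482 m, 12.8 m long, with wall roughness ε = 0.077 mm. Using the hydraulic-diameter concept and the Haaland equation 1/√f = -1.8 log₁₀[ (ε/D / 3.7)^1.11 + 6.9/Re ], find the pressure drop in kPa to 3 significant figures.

Hydraulic diameter D_h = 4A/P = D_o - D_i = 0.0839 - 0.0482 = 0.0357 m.
Re = ρVD_h/μ = 0.768·4.24·0.0357/1.04e-05 = 1.118e+04.
ε/D_h = 7.7e-05/0.0357 = 0.00216; Haaland gives 1/√f = -1.8 log₁₀[0.000257+0.000617] = 5.505, so f = 0.033.
ΔP = f(L/D_h)(ρV²/2) = 0.033·12.8/0.0357·6.903 = 81.67 Pa.
ΔP = 0.0817 kPa.

ΔP ≈ 0.0817 kPa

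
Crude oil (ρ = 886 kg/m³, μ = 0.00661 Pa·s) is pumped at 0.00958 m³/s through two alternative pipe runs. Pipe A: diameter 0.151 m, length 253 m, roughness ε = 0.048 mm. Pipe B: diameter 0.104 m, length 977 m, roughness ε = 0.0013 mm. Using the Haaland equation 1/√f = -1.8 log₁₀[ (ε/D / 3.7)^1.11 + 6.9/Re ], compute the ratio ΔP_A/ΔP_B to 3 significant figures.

Pipe A: V = Q/A = 0.00958/0.01791 = 0.535 m/s; Re = 1.083e+04; ε/D = 0.000318; Haaland → f = 0.03061; ΔP_A = f(L/D)(ρV²/2) = 6503 Pa.
Pipe B: V = Q/A = 0.00958/0.008495 = 1.128 m/s; Re = 1.572e+04; ε/D = 1.25e-05; Haaland → f = 0.02739; ΔP_B = f(L/D)(ρV²/2) = 1.45e+05 Pa.
ΔP_A/ΔP_B = 6503/1.45e+05 = 0.0449.

ΔP_A/ΔP_B ≈ 0.0449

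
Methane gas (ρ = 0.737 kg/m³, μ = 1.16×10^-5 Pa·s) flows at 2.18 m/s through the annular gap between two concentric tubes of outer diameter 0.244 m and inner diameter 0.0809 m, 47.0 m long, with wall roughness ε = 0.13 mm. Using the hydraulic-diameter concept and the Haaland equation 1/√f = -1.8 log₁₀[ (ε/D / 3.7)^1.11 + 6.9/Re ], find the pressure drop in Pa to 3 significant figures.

Hydraulic diameter D_h = 4A/P = D_o - D_i = 0.244 - 0.0809 = 0.1631 m.
Re = ρVD_h/μ = 0.737·2.18·0.1631/1.16e-05 = 2.259e+04.
ε/D_h = 0.00013/0.1631 = 0.000797; Haaland gives 1/√f = -1.8 log₁₀[8.51e-05+0.000305] = 6.135, so f = 0.02657.
ΔP = f(L/D_h)(ρV²/2) = 0.02657·47/0.1631·1.751 = 13.41 Pa.

ΔP ≈ 13.4 Pa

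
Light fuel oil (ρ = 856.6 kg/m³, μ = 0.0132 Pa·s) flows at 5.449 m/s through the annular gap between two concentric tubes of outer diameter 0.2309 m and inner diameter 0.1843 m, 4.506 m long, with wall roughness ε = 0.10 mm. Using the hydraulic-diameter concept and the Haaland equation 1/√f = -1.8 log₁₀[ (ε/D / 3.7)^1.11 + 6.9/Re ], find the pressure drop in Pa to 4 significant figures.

ΔP ≈ 37740 Pa

Hydraulic diameter D_h = 4A/P = D_o - D_i = 0.2309 - 0.1843 = 0.0466 m.
Re = ρVD_h/μ = 856.6·5.449·0.0466/0.0132 = 1.648e+04.
ε/D_h = 0.0001/0.0466 = 0.00215; Haaland gives 1/√f = -1.8 log₁₀[0.000255+0.000419] = 5.708, so f = 0.03069.
ΔP = f(L/D_h)(ρV²/2) = 0.03069·4.506/0.0466·1.272e+04 = 3.774e+04 Pa.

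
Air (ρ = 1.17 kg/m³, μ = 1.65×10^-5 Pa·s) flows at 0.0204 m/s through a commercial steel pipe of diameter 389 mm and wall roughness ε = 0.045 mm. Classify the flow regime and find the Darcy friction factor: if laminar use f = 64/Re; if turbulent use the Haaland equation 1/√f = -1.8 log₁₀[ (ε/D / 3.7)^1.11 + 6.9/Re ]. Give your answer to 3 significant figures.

Re = ρVD/μ = 1.17·0.0204·0.389/1.65e-05 = 562.7.
Re < 2300 → laminar, so f = 64/Re = 0.1137 (roughness is irrelevant in laminar flow).

f ≈ 0.114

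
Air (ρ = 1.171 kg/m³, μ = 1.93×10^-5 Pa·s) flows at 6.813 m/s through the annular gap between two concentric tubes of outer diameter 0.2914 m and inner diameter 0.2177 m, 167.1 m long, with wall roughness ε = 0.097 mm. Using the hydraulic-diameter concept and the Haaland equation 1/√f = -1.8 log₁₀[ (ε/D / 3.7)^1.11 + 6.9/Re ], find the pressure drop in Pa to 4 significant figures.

ΔP ≈ 1620 Pa

Hydraulic diameter D_h = 4A/P = D_o - D_i = 0.2914 - 0.2177 = 0.0737 m.
Re = ρVD_h/μ = 1.171·6.813·0.0737/1.93e-05 = 3.047e+04.
ε/D_h = 9.7e-05/0.0737 = 0.00132; Haaland gives 1/√f = -1.8 log₁₀[0.000148+0.000226] = 6.167, so f = 0.0263.
ΔP = f(L/D_h)(ρV²/2) = 0.0263·167.1/0.0737·27.18 = 1620 Pa.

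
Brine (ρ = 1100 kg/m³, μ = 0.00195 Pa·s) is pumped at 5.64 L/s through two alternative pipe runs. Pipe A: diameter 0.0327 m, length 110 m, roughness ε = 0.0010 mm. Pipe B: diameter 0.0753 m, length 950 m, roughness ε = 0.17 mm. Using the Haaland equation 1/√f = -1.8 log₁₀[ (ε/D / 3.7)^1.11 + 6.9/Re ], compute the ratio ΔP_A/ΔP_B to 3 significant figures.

Pipe A: V = Q/A = 0.00564/0.0008398 = 6.716 m/s; Re = 1.239e+05; ε/D = 3.06e-05; Haaland → f = 0.01719; ΔP_A = f(L/D)(ρV²/2) = 1.435e+06 Pa.
Pipe B: V = Q/A = 0.00564/0.004453 = 1.266 m/s; Re = 5.38e+04; ε/D = 0.00226; Haaland → f = 0.02671; ΔP_B = f(L/D)(ρV²/2) = 2.972e+05 Pa.
ΔP_A/ΔP_B = 1.435e+06/2.972e+05 = 4.83.

ΔP_A/ΔP_B ≈ 4.83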